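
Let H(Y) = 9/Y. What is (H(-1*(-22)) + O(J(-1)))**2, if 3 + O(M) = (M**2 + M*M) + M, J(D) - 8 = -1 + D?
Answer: 2752281/484 ≈ 5686.5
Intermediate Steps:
J(D) = 7 + D (J(D) = 8 + (-1 + D) = 7 + D)
O(M) = -3 + M + 2*M**2 (O(M) = -3 + ((M**2 + M*M) + M) = -3 + ((M**2 + M**2) + M) = -3 + (2*M**2 + M) = -3 + (M + 2*M**2) = -3 + M + 2*M**2)
(H(-1*(-22)) + O(J(-1)))**2 = (9/((-1*(-22))) + (-3 + (7 - 1) + 2*(7 - 1)**2))**2 = (9/22 + (-3 + 6 + 2*6**2))**2 = (9*(1/22) + (-3 + 6 + 2*36))**2 = (9/22 + (-3 + 6 + 72))**2 = (9/22 + 75)**2 = (1659/22)**2 = 2752281/484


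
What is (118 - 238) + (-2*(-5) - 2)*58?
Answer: 344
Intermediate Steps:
(118 - 238) + (-2*(-5) - 2)*58 = -120 + (10 - 2)*58 = -120 + 8*58 = -120 + 464 = 344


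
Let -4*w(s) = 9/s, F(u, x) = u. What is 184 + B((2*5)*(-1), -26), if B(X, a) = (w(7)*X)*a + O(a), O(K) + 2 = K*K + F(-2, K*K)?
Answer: 5407/7 ≈ 772.43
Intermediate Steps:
O(K) = -4 + K**2 (O(K) = -2 + (K*K - 2) = -2 + (K**2 - 2) = -2 + (-2 + K**2) = -4 + K**2)
w(s) = -9/(4*s)
B(X, a) = -4 + a**2 - 9*X*a/28 (B(X, a) = ((-9/4/7)*X)*a + (-4 + a**2) = ((-9/4*1/7)*X)*a + (-4 + a**2) = (-9*X/28)*a + (-4 + a**2) = -9*X*a/28 + (-4 + a**2) = -4 + a**2 - 9*X*a/28)
184 + B((2*5)*(-1), -26) = 184 + (-4 + (-26)**2 - 9/28*(2*5)*(-1)*(-26)) = 184 + (-4 + 676 - 9/28*10*(-1)*(-26)) = 184 + (-4 + 676 - 9/28*(-10)*(-26)) = 184 + (-4 + 676 - 585/7) = 184 + 4119/7 = 5407/7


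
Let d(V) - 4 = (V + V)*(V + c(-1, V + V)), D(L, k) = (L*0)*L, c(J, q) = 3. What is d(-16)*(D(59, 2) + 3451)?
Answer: 1449420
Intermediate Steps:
D(L, k) = 0 (D(L, k) = 0*L = 0)
d(V) = 4 + 2*V*(3 + V) (d(V) = 4 + (V + V)*(V + 3) = 4 + (2*V)*(3 + V) = 4 + 2*V*(3 + V))
d(-16)*(D(59, 2) + 3451) = (4 + 2*(-16)² + 6*(-16))*(0 + 3451) = (4 + 2*256 - 96)*3451 = (4 + 512 - 96)*3451 = 420*3451 = 1449420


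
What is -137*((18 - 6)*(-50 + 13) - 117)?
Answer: 76857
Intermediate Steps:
-137*((18 - 6)*(-50 + 13) - 117) = -137*(12*(-37) - 117) = -137*(-444 - 117) = -137*(-561) = 76857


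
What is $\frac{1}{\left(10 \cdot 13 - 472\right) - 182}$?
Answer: $- \frac{1}{524} \approx -0.0019084$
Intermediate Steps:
$\frac{1}{\left(10 \cdot 13 - 472\right) - 182} = \frac{1}{\left(130 - 472\right) - 182} = \frac{1}{-342 - 182} = \frac{1}{-524} = - \frac{1}{524}$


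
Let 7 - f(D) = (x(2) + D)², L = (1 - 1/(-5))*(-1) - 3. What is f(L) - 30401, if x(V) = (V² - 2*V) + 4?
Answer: -759851/25 ≈ -30394.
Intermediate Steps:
x(V) = 4 + V² - 2*V
L = -21/5 (L = (1 - 1*(-⅕))*(-1) - 3 = (1 + ⅕)*(-1) - 3 = (6/5)*(-1) - 3 = -6/5 - 3 = -21/5 ≈ -4.2000)
f(D) = 7 - (4 + D)² (f(D) = 7 - ((4 + 2² - 2*2) + D)² = 7 - ((4 + 4 - 4) + D)² = 7 - (4 + D)²)
f(L) - 30401 = (7 - (4 - 21/5)²) - 30401 = (7 - (-⅕)²) - 30401 = (7 - 1*1/25) - 30401 = (7 - 1/25) - 30401 = 174/25 - 30401 = -759851/25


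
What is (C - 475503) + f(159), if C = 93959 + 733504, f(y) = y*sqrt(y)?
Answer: 351960 + 159*sqrt(159) ≈ 3.5397e+5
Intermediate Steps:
f(y) = y**(3/2)
C = 827463
(C - 475503) + f(159) = (827463 - 475503) + 159**(3/2) = 351960 + 159*sqrt(159)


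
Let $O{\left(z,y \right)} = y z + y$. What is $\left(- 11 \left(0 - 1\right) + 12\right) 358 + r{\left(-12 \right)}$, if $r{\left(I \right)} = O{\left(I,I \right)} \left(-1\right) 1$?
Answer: $8102$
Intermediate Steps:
$O{\left(z,y \right)} = y + y z$
$r{\left(I \right)} = - I \left(1 + I\right)$ ($r{\left(I \right)} = I \left(1 + I\right) \left(-1\right) 1 = - I \left(1 + I\right) 1 = - I \left(1 + I\right)$)
$\left(- 11 \left(0 - 1\right) + 12\right) 358 + r{\left(-12 \right)} = \left(- 11 \left(0 - 1\right) + 12\right) 358 - - 12 \left(1 - 12\right) = \left(- 11 \left(0 - 1\right) + 12\right) 358 - \left(-12\right) \left(-11\right) = \left(\left(-11\right) \left(-1\right) + 12\right) 358 - 132 = \left(11 + 12\right) 358 - 132 = 23 \cdot 358 - 132 = 8234 - 132 = 8102$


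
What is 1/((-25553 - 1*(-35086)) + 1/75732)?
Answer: 75732/721953157 ≈ 0.00010490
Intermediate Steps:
1/((-25553 - 1*(-35086)) + 1/75732) = 1/((-25553 + 35086) + 1/75732) = 1/(9533 + 1/75732) = 1/(721953157/75732) = 75732/721953157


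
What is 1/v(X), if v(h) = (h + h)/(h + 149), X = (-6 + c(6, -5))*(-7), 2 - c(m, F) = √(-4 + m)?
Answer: 347/98 - 149*√2/196 ≈ 2.4657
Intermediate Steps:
c(m, F) = 2 - √(-4 + m)
X = 28 + 7*√2 (X = (-6 + (2 - √(-4 + 6)))*(-7) = (-6 + (2 - √2))*(-7) = (-4 - √2)*(-7) = 28 + 7*√2 ≈ 37.899)
v(h) = 2*h/(149 + h) (v(h) = (2*h)/(149 + h) = 2*h/(149 + h))
1/v(X) = 1/(2*(28 + 7*√2)/(149 + (28 + 7*√2))) = 1/(2*(28 + 7*√2)/(177 + 7*√2)) = (177 + 7*√2)/(2*(28 + 7*√2))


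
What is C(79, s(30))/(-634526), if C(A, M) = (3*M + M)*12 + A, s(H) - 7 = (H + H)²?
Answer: -173215/634526 ≈ -0.27298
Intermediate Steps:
s(H) = 7 + 4*H² (s(H) = 7 + (H + H)² = 7 + (2*H)² = 7 + 4*H²)
C(A, M) = A + 48*M (C(A, M) = (4*M)*12 + A = 48*M + A = A + 48*M)
C(79, s(30))/(-634526) = (79 + 48*(7 + 4*30²))/(-634526) = (79 + 48*(7 + 4*900))*(-1/634526) = (79 + 48*(7 + 3600))*(-1/634526) = (79 + 48*3607)*(-1/634526) = (79 + 173136)*(-1/634526) = 173215*(-1/634526) = -173215/634526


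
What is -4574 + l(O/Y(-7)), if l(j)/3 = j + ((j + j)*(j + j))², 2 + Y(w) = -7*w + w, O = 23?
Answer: -730724477/160000 ≈ -4567.0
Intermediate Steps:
Y(w) = -2 - 6*w (Y(w) = -2 + (-7*w + w) = -2 - 6*w)
l(j) = 3*j + 48*j⁴ (l(j) = 3*(j + ((j + j)*(j + j))²) = 3*(j + ((2*j)*(2*j))²) = 3*(j + (4*j²)²) = 3*(j + 16*j⁴) = 3*j + 48*j⁴)
-4574 + l(O/Y(-7)) = -4574 + (3*(23/(-2 - 6*(-7))) + 48*(23/(-2 - 6*(-7)))⁴) = -4574 + (3*(23/(-2 + 42)) + 48*(23/(-2 + 42))⁴) = -4574 + (3*(23/40) + 48*(23/40)⁴) = -4574 + (69/40 + 48*(279841/2560000)) = -4574 + (69/40 + 839523/160000) = -4574 + 1115523/160000 = -730724477/160000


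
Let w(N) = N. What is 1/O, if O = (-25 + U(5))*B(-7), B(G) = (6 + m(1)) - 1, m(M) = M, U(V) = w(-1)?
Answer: -1/156 ≈ -0.0064103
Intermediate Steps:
U(V) = -1
B(G) = 6 (B(G) = (6 + 1) - 1 = 7 - 1 = 6)
O = -156 (O = (-25 - 1)*6 = -26*6 = -156)
1/O = 1/(-156) = -1/156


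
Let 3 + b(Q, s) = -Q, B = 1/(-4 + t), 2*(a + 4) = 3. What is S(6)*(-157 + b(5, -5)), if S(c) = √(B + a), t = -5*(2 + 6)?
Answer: -15*I*√1221/2 ≈ -262.07*I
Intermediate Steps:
a = -5/2 (a = -4 + (½)*3 = -4 + 3/2 = -5/2 ≈ -2.5000)
t = -40 (t = -5*8 = -40)
B = -1/44 (B = 1/(-4 - 40) = 1/(-44) = -1/44 ≈ -0.022727)
b(Q, s) = -3 - Q
S(c) = I*√1221/22 (S(c) = √(-1/44 - 5/2) = √(-111/44) = I*√1221/22)
S(6)*(-157 + b(5, -5)) = (I*√1221/22)*(-157 + (-3 - 1*5)) = (I*√1221/22)*(-157 + (-3 - 5)) = (I*√1221/22)*(-157 - 8) = (I*√1221/22)*(-165) = -15*I*√1221/2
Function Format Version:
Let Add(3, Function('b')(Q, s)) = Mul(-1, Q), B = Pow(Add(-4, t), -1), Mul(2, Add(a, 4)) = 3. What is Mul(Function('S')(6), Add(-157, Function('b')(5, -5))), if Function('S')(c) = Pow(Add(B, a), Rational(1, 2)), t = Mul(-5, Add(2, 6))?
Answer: Mul(Rational(-15, 2), I, Pow(1221, Rational(1, 2))) ≈ Mul(-262.07, I)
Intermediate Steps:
a = Rational(-5, 2) (a = Add(-4, Mul(Rational(1, 2), 3)) = Add(-4, Rational(3, 2)) = Rational(-5, 2) ≈ -2.5000)
t = -40 (t = Mul(-5, 8) = -40)
B = Rational(-1, 44) (B = Pow(Add(-4, -40), -1) = Pow(-44, -1) = Rational(-1, 44) ≈ -0.022727)
Function('b')(Q, s) = Add(-3, Mul(-1, Q))
Function('S')(c) = Mul(Rational(1, 22), I, Pow(1221, Rational(1, 2))) (Function('S')(c) = Pow(Add(Rational(-1, 44), Rational(-5, 2)), Rational(1, 2)) = Pow(Rational(-111, 44), Rational(1, 2)) = Mul(Rational(1, 22), I, Pow(1221, Rational(1, 2))))
Mul(Function('S')(6), Add(-157, Function('b')(5, -5))) = Mul(Mul(Rational(1, 22), I, Pow(1221, Rational(1, 2))), Add(-157, Add(-3, Mul(-1, 5)))) = Mul(Mul(Rational(1, 22), I, Pow(1221, Rational(1, 2))), Add(-157, Add(-3, -5))) = Mul(Mul(Rational(1, 22), I, Pow(1221, Rational(1, 2))), Add(-157, -8)) = Mul(Mul(Rational(1, 22), I, Pow(1221, Rational(1, 2))), -165) = Mul(Rational(-15, 2), I, Pow(1221, Rational(1, 2)))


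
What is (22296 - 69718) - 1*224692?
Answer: -272114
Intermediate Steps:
(22296 - 69718) - 1*224692 = -47422 - 224692 = -272114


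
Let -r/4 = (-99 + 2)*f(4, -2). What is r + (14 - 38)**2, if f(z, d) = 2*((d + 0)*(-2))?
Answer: 3680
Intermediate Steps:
f(z, d) = -4*d (f(z, d) = 2*(d*(-2)) = 2*(-2*d) = -4*d)
r = 3104 (r = -4*(-99 + 2)*(-4*(-2)) = -(-388)*8 = -4*(-776) = 3104)
r + (14 - 38)**2 = 3104 + (14 - 38)**2 = 3104 + (-24)**2 = 3104 + 576 = 3680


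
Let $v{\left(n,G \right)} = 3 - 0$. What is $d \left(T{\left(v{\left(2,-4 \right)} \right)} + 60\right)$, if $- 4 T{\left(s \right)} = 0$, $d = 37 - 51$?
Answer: $-840$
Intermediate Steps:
$v{\left(n,G \right)} = 3$ ($v{\left(n,G \right)} = 3 + 0 = 3$)
$d = -14$
$T{\left(s \right)} = 0$ ($T{\left(s \right)} = \left(- \frac{1}{4}\right) 0 = 0$)
$d \left(T{\left(v{\left(2,-4 \right)} \right)} + 60\right) = - 14 \left(0 + 60\right) = \left(-14\right) 60 = -840$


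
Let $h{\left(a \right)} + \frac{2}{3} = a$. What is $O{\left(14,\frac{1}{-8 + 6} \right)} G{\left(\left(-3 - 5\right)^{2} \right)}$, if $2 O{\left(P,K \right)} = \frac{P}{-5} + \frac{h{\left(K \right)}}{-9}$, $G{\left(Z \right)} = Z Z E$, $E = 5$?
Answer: $- \frac{738304}{27} \approx -27345.0$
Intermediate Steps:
$h{\left(a \right)} = - \frac{2}{3} + a$
$G{\left(Z \right)} = 5 Z^{2}$ ($G{\left(Z \right)} = Z Z 5 = Z^{2} \cdot 5 = 5 Z^{2}$)
$O{\left(P,K \right)} = \frac{1}{27} - \frac{P}{10} - \frac{K}{18}$ ($O{\left(P,K \right)} = \frac{\frac{P}{-5} + \frac{- \frac{2}{3} + K}{-9}}{2} = \frac{P \left(- \frac{1}{5}\right) + \left(- \frac{2}{3} + K\right) \left(- \frac{1}{9}\right)}{2} = \frac{- \frac{P}{5} - \left(- \frac{2}{27} + \frac{K}{9}\right)}{2} = \frac{\frac{2}{27} - \frac{P}{5} - \frac{K}{9}}{2} = \frac{1}{27} - \frac{P}{10} - \frac{K}{18}$)
$O{\left(14,\frac{1}{-8 + 6} \right)} G{\left(\left(-3 - 5\right)^{2} \right)} = \left(\frac{1}{27} - \frac{7}{5} - \frac{1}{18 \left(-8 + 6\right)}\right) 5 \left(\left(-3 - 5\right)^{2}\right)^{2} = \left(\frac{1}{27} - \frac{7}{5} - \frac{1}{18 \left(-2\right)}\right) 5 \left(\left(-8\right)^{2}\right)^{2} = \left(\frac{1}{27} - \frac{7}{5} - - \frac{1}{36}\right) 5 \cdot 64^{2} = \left(\frac{1}{27} - \frac{7}{5} + \frac{1}{36}\right) 5 \cdot 4096 = \left(- \frac{721}{540}\right) 20480 = - \frac{738304}{27}$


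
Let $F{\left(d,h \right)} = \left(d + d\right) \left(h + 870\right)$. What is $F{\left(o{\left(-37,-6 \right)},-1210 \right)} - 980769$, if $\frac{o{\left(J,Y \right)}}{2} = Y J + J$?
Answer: $-1232369$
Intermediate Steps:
$o{\left(J,Y \right)} = 2 J + 2 J Y$ ($o{\left(J,Y \right)} = 2 \left(Y J + J\right) = 2 \left(J Y + J\right) = 2 \left(J + J Y\right) = 2 J + 2 J Y$)
$F{\left(d,h \right)} = 2 d \left(870 + h\right)$
$F{\left(o{\left(-37,-6 \right)},-1210 \right)} - 980769 = 2 \cdot 2 \left(-37\right) \left(1 - 6\right) \left(870 - 1210\right) - 980769 = 2 \cdot 2 \left(-37\right) \left(-5\right) \left(-340\right) - 980769 = 2 \cdot 370 \left(-340\right) - 980769 = -251600 - 980769 = -1232369$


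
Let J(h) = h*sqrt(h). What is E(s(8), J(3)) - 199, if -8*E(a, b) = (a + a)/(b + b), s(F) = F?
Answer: -199 - sqrt(3)/9 ≈ -199.19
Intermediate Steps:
J(h) = h**(3/2)
E(a, b) = -a/(8*b) (E(a, b) = -(a + a)/(8*(b + b)) = -2*a/(8*(2*b)) = -2*a*1/(2*b)/8 = -a/(8*b))
E(s(8), J(3)) - 199 = -1/8*8/3**(3/2) - 199 = -1/8*8/3*sqrt(3) - 199 = -1/8*8*sqrt(3)/9 - 199 = -sqrt(3)/9 - 199 = -199 - sqrt(3)/9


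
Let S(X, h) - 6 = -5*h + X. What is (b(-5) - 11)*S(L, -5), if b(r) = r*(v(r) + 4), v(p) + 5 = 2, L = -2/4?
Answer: -488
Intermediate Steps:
L = -½ (L = -2*¼ = -½ ≈ -0.50000)
S(X, h) = 6 + X - 5*h (S(X, h) = 6 + (-5*h + X) = 6 + (X - 5*h) = 6 + X - 5*h)
v(p) = -3 (v(p) = -5 + 2 = -3)
b(r) = r (b(r) = r*(-3 + 4) = r*1 = r)
(b(-5) - 11)*S(L, -5) = (-5 - 11)*(6 - ½ - 5*(-5)) = -16*(6 - ½ + 25) = -16*61/2 = -488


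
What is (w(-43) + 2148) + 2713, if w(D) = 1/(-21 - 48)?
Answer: 335408/69 ≈ 4861.0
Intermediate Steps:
w(D) = -1/69 (w(D) = 1/(-69) = -1/69)
(w(-43) + 2148) + 2713 = (-1/69 + 2148) + 2713 = 148211/69 + 2713 = 335408/69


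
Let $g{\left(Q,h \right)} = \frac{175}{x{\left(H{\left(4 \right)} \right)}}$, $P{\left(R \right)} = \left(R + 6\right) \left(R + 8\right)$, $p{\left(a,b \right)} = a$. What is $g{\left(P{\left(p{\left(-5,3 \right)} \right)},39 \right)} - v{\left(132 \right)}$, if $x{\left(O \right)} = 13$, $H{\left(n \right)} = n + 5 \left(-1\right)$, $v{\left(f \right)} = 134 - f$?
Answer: $\frac{149}{13} \approx 11.462$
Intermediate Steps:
$H{\left(n \right)} = -5 + n$ ($H{\left(n \right)} = n - 5 = -5 + n$)
$P{\left(R \right)} = \left(6 + R\right) \left(8 + R\right)$
$g{\left(Q,h \right)} = \frac{175}{13}$
$g{\left(P{\left(p{\left(-5,3 \right)} \right)},39 \right)} - v{\left(132 \right)} = \frac{175}{13} - \left(134 - 132\right) = \frac{175}{13} - 2 = \frac{149}{13}$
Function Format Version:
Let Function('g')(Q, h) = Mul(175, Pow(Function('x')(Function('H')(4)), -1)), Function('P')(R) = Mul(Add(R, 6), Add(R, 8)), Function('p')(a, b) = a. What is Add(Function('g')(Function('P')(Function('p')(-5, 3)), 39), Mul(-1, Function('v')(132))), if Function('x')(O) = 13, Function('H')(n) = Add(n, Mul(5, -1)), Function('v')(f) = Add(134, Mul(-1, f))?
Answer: Rational(149, 13) ≈ 11.462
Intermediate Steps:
Function('H')(n) = Add(-5, n) (Function('H')(n) = Add(n, -5) = Add(-5, n))
Function('P')(R) = Mul(Add(6, R), Add(8, R))
Function('g')(Q, h) = Rational(175, 13) (Function('g')(Q, h) = Mul(175, Pow(13, -1)) = Mul(175, Rational(1, 13)) = Rational(175, 13))
Add(Function('g')(Function('P')(Function('p')(-5, 3)), 39), Mul(-1, Function('v')(132))) = Add(Rational(175, 13), Mul(-1, Add(134, Mul(-1, 132)))) = Add(Rational(175, 13), Mul(-1, Add(134, -132))) = Add(Rational(175, 13), Mul(-1, 2)) = Add(Rational(175, 13), -2) = Rational(149, 13)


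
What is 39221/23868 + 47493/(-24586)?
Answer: -6510593/22569948 ≈ -0.28846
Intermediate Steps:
39221/23868 + 47493/(-24586) = 39221*(1/23868) + 47493*(-1/24586) = 3017/1836 - 47493/24586 = -6510593/22569948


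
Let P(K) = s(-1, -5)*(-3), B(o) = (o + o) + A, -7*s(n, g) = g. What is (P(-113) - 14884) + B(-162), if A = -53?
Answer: -106842/7 ≈ -15263.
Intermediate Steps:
s(n, g) = -g/7
B(o) = -53 + 2*o (B(o) = (o + o) - 53 = 2*o - 53 = -53 + 2*o)
P(K) = -15/7 (P(K) = -1/7*(-5)*(-3) = (5/7)*(-3) = -15/7)
(P(-113) - 14884) + B(-162) = (-15/7 - 14884) + (-53 + 2*(-162)) = -104203/7 + (-53 - 324) = -104203/7 - 377 = -106842/7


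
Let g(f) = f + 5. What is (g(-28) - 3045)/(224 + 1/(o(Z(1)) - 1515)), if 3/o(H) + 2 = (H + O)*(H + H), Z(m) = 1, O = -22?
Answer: -51130521/3733117 ≈ -13.696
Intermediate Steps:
g(f) = 5 + f
o(H) = 3/(-2 + 2*H*(-22 + H)) (o(H) = 3/(-2 + (H - 22)*(H + H)) = 3/(-2 + (-22 + H)*(2*H)) = 3/(-2 + 2*H*(-22 + H)))
(g(-28) - 3045)/(224 + 1/(o(Z(1)) - 1515)) = ((5 - 28) - 3045)/(224 + 1/(3/(2*(-1 + 1**2 - 22*1)) - 1515)) = (-23 - 3045)/(224 + 1/(3/(2*(-1 + 1 - 22)) - 1515)) = -3068/(224 + 1/((3/2)/(-22) - 1515)) = -3068/(224 + 1/((3/2)*(-1/22) - 1515)) = -3068/(224 + 1/(-3/44 - 1515)) = -3068/(224 + 1/(-66663/44)) = -3068/(224 - 44/66663) = -3068/14932468/66663 = -3068*66663/14932468 = -51130521/3733117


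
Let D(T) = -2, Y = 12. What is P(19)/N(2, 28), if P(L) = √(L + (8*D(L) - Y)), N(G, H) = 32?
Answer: 3*I/32 ≈ 0.09375*I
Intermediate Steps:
P(L) = √(-28 + L) (P(L) = √(L + (8*(-2) - 1*12)) = √(L + (-16 - 12)) = √(L - 28) = √(-28 + L))
P(19)/N(2, 28) = √(-28 + 19)/32 = √(-9)*(1/32) = (3*I)*(1/32) = 3*I/32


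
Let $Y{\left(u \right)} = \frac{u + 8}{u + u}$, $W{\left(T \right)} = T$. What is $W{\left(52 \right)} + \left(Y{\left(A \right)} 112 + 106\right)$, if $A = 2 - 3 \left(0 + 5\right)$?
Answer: $\frac{2334}{13} \approx 179.54$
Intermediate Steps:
$A = -13$ ($A = 2 - 15 = -13$)
$Y{\left(u \right)} = \frac{8 + u}{2 u}$
$W{\left(52 \right)} + \left(Y{\left(A \right)} 112 + 106\right) = 52 + \left(\frac{8 - 13}{2 \left(-13\right)} 112 + 106\right) = 52 + \left(\frac{1}{2} \left(- \frac{1}{13}\right) \left(-5\right) 112 + 106\right) = 52 + \left(\frac{5}{26} \cdot 112 + 106\right) = 52 + \left(\frac{280}{13} + 106\right) = 52 + \frac{1658}{13} = \frac{2334}{13}$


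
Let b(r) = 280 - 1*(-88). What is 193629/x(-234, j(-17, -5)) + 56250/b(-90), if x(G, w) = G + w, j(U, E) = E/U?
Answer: -493930887/731032 ≈ -675.66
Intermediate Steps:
b(r) = 368 (b(r) = 280 + 88 = 368)
193629/x(-234, j(-17, -5)) + 56250/b(-90) = 193629/(-234 - 5/(-17)) + 56250/368 = 193629/(-234 - 5*(-1/17)) + 56250*(1/368) = 193629/(-234 + 5/17) + 28125/184 = 193629/(-3973/17) + 28125/184 = 193629*(-17/3973) + 28125/184 = -3291693/3973 + 28125/184 = -493930887/731032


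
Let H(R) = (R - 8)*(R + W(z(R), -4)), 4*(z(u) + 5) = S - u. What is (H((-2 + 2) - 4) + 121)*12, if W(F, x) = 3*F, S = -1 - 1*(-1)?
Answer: 3756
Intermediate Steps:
S = 0 (S = -1 + 1 = 0)
z(u) = -5 - u/4 (z(u) = -5 + (0 - u)/4 = -5 + (-u)/4 = -5 - u/4)
H(R) = (-15 + R/4)*(-8 + R) (H(R) = (R - 8)*(R + 3*(-5 - R/4)) = (-8 + R)*(R + (-15 - 3*R/4)) = (-8 + R)*(-15 + R/4) = (-15 + R/4)*(-8 + R))
(H((-2 + 2) - 4) + 121)*12 = ((120 - 17*((-2 + 2) - 4) + ((-2 + 2) - 4)²/4) + 121)*12 = ((120 - 17*(0 - 4) + (0 - 4)²/4) + 121)*12 = ((120 - 17*(-4) + (¼)*(-4)²) + 121)*12 = ((120 + 68 + (¼)*16) + 121)*12 = ((120 + 68 + 4) + 121)*12 = (192 + 121)*12 = 313*12 = 3756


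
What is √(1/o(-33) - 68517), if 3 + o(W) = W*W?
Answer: I*√80808674646/1086 ≈ 261.76*I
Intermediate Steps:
o(W) = -3 + W² (o(W) = -3 + W*W = -3 + W²)
√(1/o(-33) - 68517) = √(1/(-3 + (-33)²) - 68517) = √(1/(-3 + 1089) - 68517) = √(1/1086 - 68517) = √(-74409461/1086) = I*√80808674646/1086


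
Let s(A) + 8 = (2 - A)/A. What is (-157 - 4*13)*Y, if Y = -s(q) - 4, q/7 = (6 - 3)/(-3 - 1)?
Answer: -23617/21 ≈ -1124.6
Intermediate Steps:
q = -21/4 (q = 7*((6 - 3)/(-3 - 1)) = 7*(3/(-4)) = 7*(3*(-¼)) = 7*(-¾) = -21/4 ≈ -5.2500)
s(A) = -8 + (2 - A)/A
Y = 113/21 (Y = -(-9 + 2/(-21/4)) - 4 = -(-9 + 2*(-4/21)) - 4 = -(-9 - 8/21) - 4 = -1*(-197/21) - 4 = 197/21 - 4 = 113/21 ≈ 5.3810)
(-157 - 4*13)*Y = (-157 - 4*13)*(113/21) = (-157 - 52)*(113/21) = -209*113/21 = -23617/21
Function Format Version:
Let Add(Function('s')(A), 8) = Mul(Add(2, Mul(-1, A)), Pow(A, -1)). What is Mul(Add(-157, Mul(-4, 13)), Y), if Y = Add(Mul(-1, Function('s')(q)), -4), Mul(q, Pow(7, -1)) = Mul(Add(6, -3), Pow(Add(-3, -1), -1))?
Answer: Rational(-23617, 21) ≈ -1124.6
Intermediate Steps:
q = Rational(-21, 4) (q = Mul(7, Mul(Add(6, -3), Pow(Add(-3, -1), -1))) = Mul(7, Mul(3, Pow(-4, -1))) = Mul(7, Mul(3, Rational(-1, 4))) = Mul(7, Rational(-3, 4)) = Rational(-21, 4) ≈ -5.2500)
Function('s')(A) = Add(-8, Mul(Pow(A, -1), Add(2, Mul(-1, A)))) (Function('s')(A) = Add(-8, Mul(Add(2, Mul(-1, A)), Pow(A, -1))) = Add(-8, Mul(Pow(A, -1), Add(2, Mul(-1, A)))))
Y = Rational(113, 21) (Y = Add(Mul(-1, Add(-9, Mul(2, Pow(Rational(-21, 4), -1)))), -4) = Add(Mul(-1, Add(-9, Mul(2, Rational(-4, 21)))), -4) = Add(Mul(-1, Add(-9, Rational(-8, 21))), -4) = Add(Mul(-1, Rational(-197, 21)), -4) = Add(Rational(197, 21), -4) = Rational(113, 21) ≈ 5.3810)
Mul(Add(-157, Mul(-4, 13)), Y) = Mul(Add(-157, Mul(-4, 13)), Rational(113, 21)) = Mul(Add(-157, -52), Rational(113, 21)) = Mul(-209, Rational(113, 21)) = Rational(-23617, 21)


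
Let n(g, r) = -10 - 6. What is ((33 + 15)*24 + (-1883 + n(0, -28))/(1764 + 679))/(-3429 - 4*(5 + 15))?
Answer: -2812437/8572487 ≈ -0.32808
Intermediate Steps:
n(g, r) = -16
((33 + 15)*24 + (-1883 + n(0, -28))/(1764 + 679))/(-3429 - 4*(5 + 15)) = ((33 + 15)*24 + (-1883 - 16)/(1764 + 679))/(-3429 - 4*(5 + 15)) = (48*24 - 1899/2443)/(-3429 - 4*20) = (1152 - 1899*1/2443)/(-3429 - 80) = (1152 - 1899/2443)/(-3509) = (2812437/2443)*(-1/3509) = -2812437/8572487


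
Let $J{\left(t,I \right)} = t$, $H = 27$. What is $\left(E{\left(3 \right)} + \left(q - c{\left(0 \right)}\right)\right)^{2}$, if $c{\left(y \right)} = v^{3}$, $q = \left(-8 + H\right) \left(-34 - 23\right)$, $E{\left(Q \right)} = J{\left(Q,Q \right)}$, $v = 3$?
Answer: $1225449$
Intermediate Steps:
$E{\left(Q \right)} = Q$
$q = -1083$ ($q = \left(-8 + 27\right) \left(-34 - 23\right) = 19 \left(-57\right) = -1083$)
$c{\left(y \right)} = 27$ ($c{\left(y \right)} = 3^{3} = 27$)
$\left(E{\left(3 \right)} + \left(q - c{\left(0 \right)}\right)\right)^{2} = \left(3 - 1110\right)^{2} = \left(-1107\right)^{2} = 1225449$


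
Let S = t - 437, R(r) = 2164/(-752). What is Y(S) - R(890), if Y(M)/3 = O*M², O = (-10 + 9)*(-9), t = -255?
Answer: 2430714205/188 ≈ 1.2929e+7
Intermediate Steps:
R(r) = -541/188 (R(r) = 2164*(-1/752) = -541/188)
S = -692 (S = -255 - 437 = -692)
O = 9 (O = -1*(-9) = 9)
Y(M) = 27*M² (Y(M) = 3*(9*M²) = 27*M²)
Y(S) - R(890) = 27*(-692)² - 1*(-541/188) = 27*478864 + 541/188 = 12929328 + 541/188 = 2430714205/188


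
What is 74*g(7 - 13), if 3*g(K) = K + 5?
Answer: -74/3 ≈ -24.667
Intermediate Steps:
g(K) = 5/3 + K/3 (g(K) = (K + 5)/3 = (5 + K)/3 = 5/3 + K/3)
74*g(7 - 13) = 74*(5/3 + (7 - 13)/3) = 74*(5/3 + (⅓)*(-6)) = 74*(5/3 - 2) = 74*(-⅓) = -74/3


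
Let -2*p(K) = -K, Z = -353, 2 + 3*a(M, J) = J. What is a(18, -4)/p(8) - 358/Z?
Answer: 363/706 ≈ 0.51416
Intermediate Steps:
a(M, J) = -⅔ + J/3
p(K) = K/2 (p(K) = -(-1)*K/2 = K/2)
a(18, -4)/p(8) - 358/Z = (-⅔ + (⅓)*(-4))/(((½)*8)) - 358/(-353) = (-⅔ - 4/3)/4 - 358*(-1/353) = -2*¼ + 358/353 = -½ + 358/353 = 363/706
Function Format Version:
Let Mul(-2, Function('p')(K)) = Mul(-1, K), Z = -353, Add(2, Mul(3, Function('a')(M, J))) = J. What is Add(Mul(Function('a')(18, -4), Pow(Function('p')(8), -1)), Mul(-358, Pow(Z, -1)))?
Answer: Rational(363, 706) ≈ 0.51416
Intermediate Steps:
Function('a')(M, J) = Add(Rational(-2, 3), Mul(Rational(1, 3), J))
Function('p')(K) = Mul(Rational(1, 2), K) (Function('p')(K) = Mul(Rational(-1, 2), Mul(-1, K)) = Mul(Rational(1, 2), K))
Add(Mul(Function('a')(18, -4), Pow(Function('p')(8), -1)), Mul(-358, Pow(Z, -1))) = Add(Mul(Add(Rational(-2, 3), Mul(Rational(1, 3), -4)), Pow(Mul(Rational(1, 2), 8), -1)), Mul(-358, Pow(-353, -1))) = Add(Mul(Add(Rational(-2, 3), Rational(-4, 3)), Pow(4, -1)), Mul(-358, Rational(-1, 353))) = Add(Mul(-2, Rational(1, 4)), Rational(358, 353)) = Add(Rational(-1, 2), Rational(358, 353)) = Rational(363, 706)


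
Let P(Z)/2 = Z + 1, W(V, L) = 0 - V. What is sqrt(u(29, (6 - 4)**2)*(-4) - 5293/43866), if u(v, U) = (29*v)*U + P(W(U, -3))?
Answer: I*sqrt(2871826135970)/14622 ≈ 115.9*I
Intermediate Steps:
W(V, L) = -V
P(Z) = 2 + 2*Z (P(Z) = 2*(Z + 1) = 2*(1 + Z) = 2 + 2*Z)
u(v, U) = 2 - 2*U + 29*U*v (u(v, U) = (29*v)*U + (2 + 2*(-U)) = 29*U*v + (2 - 2*U) = 2 - 2*U + 29*U*v)
sqrt(u(29, (6 - 4)**2)*(-4) - 5293/43866) = sqrt((2 - 2*(6 - 4)**2 + 29*(6 - 4)**2*29)*(-4) - 5293/43866) = sqrt((2 - 2*2**2 + 29*2**2*29)*(-4) - 5293*1/43866) = sqrt((2 - 2*4 + 29*4*29)*(-4) - 5293/43866) = sqrt((2 - 8 + 3364)*(-4) - 5293/43866) = sqrt(3358*(-4) - 5293/43866) = sqrt(-13432 - 5293/43866) = sqrt(-589213405/43866) = I*sqrt(2871826135970)/14622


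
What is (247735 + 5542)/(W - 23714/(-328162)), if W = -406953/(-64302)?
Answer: 12545816332798/317068939 ≈ 39568.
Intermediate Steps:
W = 135651/21434 (W = -406953*(-1/64302) = 135651/21434 ≈ 6.3288)
(247735 + 5542)/(W - 23714/(-328162)) = (247735 + 5542)/(135651/21434 - 23714/(-328162)) = 253277/(135651/21434 - 23714*(-1/328162)) = 253277/(135651/21434 + 167/2311) = 253277/(317068939/49533974) = 253277*(49533974/317068939) = 12545816332798/317068939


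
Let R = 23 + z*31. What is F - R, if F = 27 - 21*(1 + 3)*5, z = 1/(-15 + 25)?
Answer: -4191/10 ≈ -419.10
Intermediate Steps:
z = 1/10 ≈ 0.10000
R = 261/10 (R = 23 + (1/10)*31 = 23 + 31/10 = 261/10 ≈ 26.100)
F = -393 (F = 27 - 84*5 = 27 - 21*20 = 27 - 420 = -393)
F - R = -393 - 1*261/10 = -393 - 261/10 = -4191/10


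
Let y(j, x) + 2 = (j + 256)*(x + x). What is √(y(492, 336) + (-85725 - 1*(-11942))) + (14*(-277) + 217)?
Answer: -3661 + √428871 ≈ -3006.1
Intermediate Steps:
y(j, x) = -2 + 2*x*(256 + j) (y(j, x) = -2 + (j + 256)*(x + x) = -2 + (256 + j)*(2*x) = -2 + 2*x*(256 + j))
√(y(492, 336) + (-85725 - 1*(-11942))) + (14*(-277) + 217) = √((-2 + 512*336 + 2*492*336) + (-85725 - 1*(-11942))) + (14*(-277) + 217) = √((-2 + 172032 + 330624) + (-85725 + 11942)) + (-3878 + 217) = √(502654 - 73783) - 3661 = √428871 - 3661 = -3661 + √428871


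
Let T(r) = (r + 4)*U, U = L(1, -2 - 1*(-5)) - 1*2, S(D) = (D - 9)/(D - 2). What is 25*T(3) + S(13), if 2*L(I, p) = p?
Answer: -1917/22 ≈ -87.136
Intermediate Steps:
L(I, p) = p/2
S(D) = (-9 + D)/(-2 + D)
U = -½ (U = (-2 - 1*(-5))/2 - 1*2 = (-2 + 5)/2 - 2 = (½)*3 - 2 = 3/2 - 2 = -½ ≈ -0.50000)
T(r) = -2 - r/2 (T(r) = (r + 4)*(-½) = (4 + r)*(-½) = -2 - r/2)
25*T(3) + S(13) = 25*(-2 - ½*3) + (-9 + 13)/(-2 + 13) = 25*(-2 - 3/2) + 4/11 = 25*(-7/2) + (1/11)*4 = -175/2 + 4/11 = -1917/22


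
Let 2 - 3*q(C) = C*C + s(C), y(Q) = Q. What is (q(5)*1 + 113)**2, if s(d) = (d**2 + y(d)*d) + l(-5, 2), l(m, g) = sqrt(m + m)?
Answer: (266 - I*sqrt(10))**2/9 ≈ 7860.7 - 186.93*I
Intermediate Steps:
l(m, g) = sqrt(2)*sqrt(m) (l(m, g) = sqrt(2*m) = sqrt(2)*sqrt(m))
s(d) = 2*d**2 + I*sqrt(10) (s(d) = (d**2 + d*d) + sqrt(2)*sqrt(-5) = (d**2 + d**2) + sqrt(2)*(I*sqrt(5)) = 2*d**2 + I*sqrt(10))
q(C) = 2/3 - C**2 - I*sqrt(10)/3 (q(C) = 2/3 - (C*C + (2*C**2 + I*sqrt(10)))/3 = 2/3 - (C**2 + (2*C**2 + I*sqrt(10)))/3 = 2/3 - (3*C**2 + I*sqrt(10))/3 = 2/3 + (-C**2 - I*sqrt(10)/3) = 2/3 - C**2 - I*sqrt(10)/3)
(q(5)*1 + 113)**2 = ((2/3 - 1*5**2 - I*sqrt(10)/3)*1 + 113)**2 = ((2/3 - 1*25 - I*sqrt(10)/3)*1 + 113)**2 = ((2/3 - 25 - I*sqrt(10)/3)*1 + 113)**2 = ((-73/3 - I*sqrt(10)/3)*1 + 113)**2 = ((-73/3 - I*sqrt(10)/3) + 113)**2 = (266/3 - I*sqrt(10)/3)**2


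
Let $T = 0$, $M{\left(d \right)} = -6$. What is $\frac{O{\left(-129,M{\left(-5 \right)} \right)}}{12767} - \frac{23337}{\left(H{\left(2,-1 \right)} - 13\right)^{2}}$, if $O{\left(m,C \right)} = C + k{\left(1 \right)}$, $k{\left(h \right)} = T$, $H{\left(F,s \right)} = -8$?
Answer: $- \frac{33105125}{625583} \approx -52.919$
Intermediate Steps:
$k{\left(h \right)} = 0$
$O{\left(m,C \right)} = C$ ($O{\left(m,C \right)} = C + 0 = C$)
$\frac{O{\left(-129,M{\left(-5 \right)} \right)}}{12767} - \frac{23337}{\left(H{\left(2,-1 \right)} - 13\right)^{2}} = - \frac{6}{12767} - \frac{23337}{\left(-8 - 13\right)^{2}} = \left(-6\right) \frac{1}{12767} - \frac{23337}{\left(-21\right)^{2}} = - \frac{6}{12767} - \frac{23337}{441} = - \frac{6}{12767} - \frac{2593}{49} = - \frac{33105125}{625583}$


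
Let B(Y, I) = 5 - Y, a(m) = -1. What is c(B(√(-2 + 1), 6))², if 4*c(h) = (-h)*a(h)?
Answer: (5 - I)²/16 ≈ 1.5 - 0.625*I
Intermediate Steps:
c(h) = h/4 (c(h) = (-h*(-1))/4 = h/4)
c(B(√(-2 + 1), 6))² = ((5 - √(-2 + 1))/4)² = ((5 - √(-1))/4)² = ((5 - I)/4)² = (5/4 - I/4)²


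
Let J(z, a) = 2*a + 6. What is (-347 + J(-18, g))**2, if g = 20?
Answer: 90601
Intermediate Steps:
J(z, a) = 6 + 2*a
(-347 + J(-18, g))**2 = (-347 + (6 + 2*20))**2 = (-347 + (6 + 40))**2 = (-347 + 46)**2 = (-301)**2 = 90601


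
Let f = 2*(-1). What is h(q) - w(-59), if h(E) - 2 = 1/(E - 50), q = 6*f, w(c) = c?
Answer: 3781/62 ≈ 60.984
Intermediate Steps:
f = -2
q = -12 (q = 6*(-2) = -12)
h(E) = 2 + 1/(-50 + E) (h(E) = 2 + 1/(E - 50) = 2 + 1/(-50 + E))
h(q) - w(-59) = (-99 + 2*(-12))/(-50 - 12) - 1*(-59) = (-99 - 24)/(-62) + 59 = -1/62*(-123) + 59 = 123/62 + 59 = 3781/62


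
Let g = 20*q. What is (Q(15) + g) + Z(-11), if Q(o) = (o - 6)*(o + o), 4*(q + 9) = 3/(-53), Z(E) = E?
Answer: 4172/53 ≈ 78.717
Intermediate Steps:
q = -1911/212 (q = -9 + (3/(-53))/4 = -9 + (3*(-1/53))/4 = -9 + (1/4)*(-3/53) = -9 - 3/212 = -1911/212 ≈ -9.0141)
Q(o) = 2*o*(-6 + o) (Q(o) = (-6 + o)*(2*o) = 2*o*(-6 + o))
g = -9555/53 (g = 20*(-1911/212) = -9555/53 ≈ -180.28)
(Q(15) + g) + Z(-11) = (2*15*(-6 + 15) - 9555/53) - 11 = (2*15*9 - 9555/53) - 11 = (270 - 9555/53) - 11 = 4755/53 - 11 = 4172/53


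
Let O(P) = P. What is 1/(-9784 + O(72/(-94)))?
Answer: -47/459884 ≈ -0.00010220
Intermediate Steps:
1/(-9784 + O(72/(-94))) = 1/(-9784 + 72/(-94)) = 1/(-9784 + 72*(-1/94)) = 1/(-9784 - 36/47) = 1/(-459884/47) = -47/459884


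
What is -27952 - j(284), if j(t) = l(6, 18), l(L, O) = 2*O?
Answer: -27988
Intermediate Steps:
j(t) = 36 (j(t) = 2*18 = 36)
-27952 - j(284) = -27952 - 1*36 = -27952 - 36 = -27988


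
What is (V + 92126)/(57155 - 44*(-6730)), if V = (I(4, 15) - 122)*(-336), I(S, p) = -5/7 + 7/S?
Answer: 26554/70655 ≈ 0.37583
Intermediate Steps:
I(S, p) = -5/7 + 7/S (I(S, p) = -5*1/7 + 7/S = -5/7 + 7/S)
V = 40644 (V = ((-5/7 + 7/4) - 122)*(-336) = (29/28 - 122)*(-336) = -3387/28*(-336) = 40644)
(V + 92126)/(57155 - 44*(-6730)) = (40644 + 92126)/(57155 - 44*(-6730)) = 132770/(57155 + 296120) = 132770/353275 = 132770*(1/353275) = 26554/70655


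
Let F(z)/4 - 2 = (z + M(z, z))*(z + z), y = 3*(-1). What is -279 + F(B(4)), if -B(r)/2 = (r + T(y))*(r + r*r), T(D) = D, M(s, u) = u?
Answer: 25329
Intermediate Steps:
y = -3
B(r) = -2*(-3 + r)*(r + r**2) (B(r) = -2*(r - 3)*(r + r*r) = -2*(-3 + r)*(r + r**2))
F(z) = 8 + 16*z**2 (F(z) = 8 + 4*((z + z)*(z + z)) = 8 + 4*((2*z)*(2*z)) = 8 + 4*(4*z**2) = 8 + 16*z**2)
-279 + F(B(4)) = -279 + (8 + 16*(2*4*(3 - 1*4**2 + 2*4))**2) = -279 + (8 + 16*(2*4*(3 - 1*16 + 8))**2) = -279 + (8 + 16*(2*4*(3 - 16 + 8))**2) = -279 + (8 + 16*(2*4*(-5))**2) = -279 + (8 + 16*(-40)**2) = -279 + (8 + 16*1600) = -279 + (8 + 25600) = -279 + 25608 = 25329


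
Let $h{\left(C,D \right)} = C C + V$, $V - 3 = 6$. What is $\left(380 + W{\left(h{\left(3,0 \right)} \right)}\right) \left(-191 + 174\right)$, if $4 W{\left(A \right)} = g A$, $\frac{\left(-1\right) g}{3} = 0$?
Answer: $-6460$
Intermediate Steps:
$g = 0$ ($g = \left(-3\right) 0 = 0$)
$V = 9$ ($V = 3 + 6 = 9$)
$h{\left(C,D \right)} = 9 + C^{2}$ ($h{\left(C,D \right)} = C C + 9 = C^{2} + 9 = 9 + C^{2}$)
$W{\left(A \right)} = 0$ ($W{\left(A \right)} = \frac{0 A}{4} = \frac{1}{4} \cdot 0 = 0$)
$\left(380 + W{\left(h{\left(3,0 \right)} \right)}\right) \left(-191 + 174\right) = \left(380 + 0\right) \left(-191 + 174\right) = 380 \left(-17\right) = -6460$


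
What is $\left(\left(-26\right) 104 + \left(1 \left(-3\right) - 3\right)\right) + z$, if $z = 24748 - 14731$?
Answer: $7307$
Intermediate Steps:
$z = 10017$
$\left(\left(-26\right) 104 + \left(1 \left(-3\right) - 3\right)\right) + z = \left(\left(-26\right) 104 + \left(1 \left(-3\right) - 3\right)\right) + 10017 = \left(-2704 - 6\right) + 10017 = -2710 + 10017 = 7307$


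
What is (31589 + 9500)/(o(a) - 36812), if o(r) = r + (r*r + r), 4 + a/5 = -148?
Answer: 41089/539268 ≈ 0.076194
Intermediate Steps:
a = -760 (a = -20 + 5*(-148) = -20 - 740 = -760)
o(r) = r² + 2*r (o(r) = r + (r² + r) = r + (r + r²) = r² + 2*r)
(31589 + 9500)/(o(a) - 36812) = (31589 + 9500)/(-760*(2 - 760) - 36812) = 41089/(-760*(-758) - 36812) = 41089/(576080 - 36812) = 41089/539268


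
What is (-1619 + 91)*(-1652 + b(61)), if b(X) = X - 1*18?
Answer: 2458552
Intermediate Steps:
b(X) = -18 + X (b(X) = X - 18 = -18 + X)
(-1619 + 91)*(-1652 + b(61)) = (-1619 + 91)*(-1652 + (-18 + 61)) = -1528*(-1652 + 43) = -1528*(-1609) = 2458552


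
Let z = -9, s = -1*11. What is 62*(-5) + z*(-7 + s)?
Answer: -148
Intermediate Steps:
s = -11
62*(-5) + z*(-7 + s) = 62*(-5) - 9*(-7 - 11) = -310 - 9*(-18) = -310 + 162 = -148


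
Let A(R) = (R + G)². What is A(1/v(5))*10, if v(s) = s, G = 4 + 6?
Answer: 5202/5 ≈ 1040.4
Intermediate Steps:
G = 10
A(R) = (10 + R)² (A(R) = (R + 10)² = (10 + R)²)
A(1/v(5))*10 = (10 + 1/5)²*10 = (10 + ⅕)²*10 = (51/5)²*10 = (2601/25)*10 = 5202/5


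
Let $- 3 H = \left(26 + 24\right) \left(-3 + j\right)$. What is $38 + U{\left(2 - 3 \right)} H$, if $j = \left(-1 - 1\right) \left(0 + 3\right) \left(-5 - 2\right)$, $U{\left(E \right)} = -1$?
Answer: $688$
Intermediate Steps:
$j = 42$ ($j = \left(-2\right) 3 \left(-7\right) = \left(-6\right) \left(-7\right) = 42$)
$H = -650$ ($H = - \frac{\left(26 + 24\right) \left(-3 + 42\right)}{3} = - \frac{50 \cdot 39}{3} = \left(- \frac{1}{3}\right) 1950 = -650$)
$38 + U{\left(2 - 3 \right)} H = 38 - -650 = 38 + 650 = 688$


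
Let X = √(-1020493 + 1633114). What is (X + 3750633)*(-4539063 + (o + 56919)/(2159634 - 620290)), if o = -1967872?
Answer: -1139406642689574375/66928 - 20961543916875*√68069/1539344 ≈ -1.7028e+13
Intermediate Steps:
X = 3*√68069 (X = √612621 = 3*√68069 ≈ 782.70)
(X + 3750633)*(-4539063 + (o + 56919)/(2159634 - 620290)) = (3*√68069 + 3750633)*(-4539063 + (-1967872 + 56919)/(2159634 - 620290)) = (3750633 + 3*√68069)*(-4539063 - 1910953/1539344) = (3750633 + 3*√68069)*(-6987181305625/1539344) = -1139406642689574375/66928 - 20961543916875*√68069/1539344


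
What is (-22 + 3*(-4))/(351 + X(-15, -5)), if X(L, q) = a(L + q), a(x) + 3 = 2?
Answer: -17/175 ≈ -0.097143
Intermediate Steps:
a(x) = -1 (a(x) = -3 + 2 = -1)
X(L, q) = -1
(-22 + 3*(-4))/(351 + X(-15, -5)) = (-22 + 3*(-4))/(351 - 1) = (-22 - 12)/350 = -34*1/350 = -17/175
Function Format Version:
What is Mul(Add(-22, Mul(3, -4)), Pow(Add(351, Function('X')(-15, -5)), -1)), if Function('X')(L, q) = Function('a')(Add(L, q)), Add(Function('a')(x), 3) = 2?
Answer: Rational(-17, 175) ≈ -0.097143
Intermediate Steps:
Function('a')(x) = -1 (Function('a')(x) = Add(-3, 2) = -1)
Function('X')(L, q) = -1
Mul(Add(-22, Mul(3, -4)), Pow(Add(351, Function('X')(-15, -5)), -1)) = Mul(Add(-22, Mul(3, -4)), Pow(Add(351, -1), -1)) = Mul(Add(-22, -12), Pow(350, -1)) = Mul(-34, Rational(1, 350)) = Rational(-17, 175)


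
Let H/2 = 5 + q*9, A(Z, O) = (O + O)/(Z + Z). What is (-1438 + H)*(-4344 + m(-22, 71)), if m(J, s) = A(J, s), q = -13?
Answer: 79476009/11 ≈ 7.2251e+6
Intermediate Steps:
A(Z, O) = O/Z (A(Z, O) = (2*O)/((2*Z)) = (2*O)*(1/(2*Z)) = O/Z)
m(J, s) = s/J
H = -224 (H = 2*(5 - 13*9) = 2*(5 - 117) = 2*(-112) = -224)
(-1438 + H)*(-4344 + m(-22, 71)) = (-1438 - 224)*(-4344 + 71/(-22)) = -1662*(-4344 + 71*(-1/22)) = -1662*(-4344 - 71/22) = -1662*(-95639/22) = 79476009/11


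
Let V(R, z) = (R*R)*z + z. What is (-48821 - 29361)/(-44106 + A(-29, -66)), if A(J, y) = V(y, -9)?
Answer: 78182/83319 ≈ 0.93834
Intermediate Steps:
V(R, z) = z + z*R² (V(R, z) = R²*z + z = z*R² + z = z + z*R²)
A(J, y) = -9 - 9*y² (A(J, y) = -9*(1 + y²) = -9 - 9*y²)
(-48821 - 29361)/(-44106 + A(-29, -66)) = (-48821 - 29361)/(-44106 + (-9 - 9*(-66)²)) = -78182/(-44106 + (-9 - 9*4356)) = -78182/(-44106 + (-9 - 39204)) = -78182/(-44106 - 39213) = -78182/(-83319) = -78182*(-1/83319) = 78182/83319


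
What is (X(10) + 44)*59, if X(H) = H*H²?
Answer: 61596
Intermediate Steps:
X(H) = H³
(X(10) + 44)*59 = (10³ + 44)*59 = (1000 + 44)*59 = 1044*59 = 61596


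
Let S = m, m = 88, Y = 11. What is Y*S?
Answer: 968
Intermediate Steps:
S = 88
Y*S = 11*88 = 968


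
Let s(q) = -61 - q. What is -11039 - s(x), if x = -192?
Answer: -11170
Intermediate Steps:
-11039 - s(x) = -11039 - (-61 - 1*(-192)) = -11039 - (-61 + 192) = -11039 - 1*131 = -11039 - 131 = -11170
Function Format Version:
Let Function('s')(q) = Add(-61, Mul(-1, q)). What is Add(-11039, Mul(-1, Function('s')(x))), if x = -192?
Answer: -11170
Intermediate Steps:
Add(-11039, Mul(-1, Function('s')(x))) = Add(-11039, Mul(-1, Add(-61, Mul(-1, -192)))) = Add(-11039, Mul(-1, Add(-61, 192))) = Add(-11039, Mul(-1, 131)) = Add(-11039, -131) = -11170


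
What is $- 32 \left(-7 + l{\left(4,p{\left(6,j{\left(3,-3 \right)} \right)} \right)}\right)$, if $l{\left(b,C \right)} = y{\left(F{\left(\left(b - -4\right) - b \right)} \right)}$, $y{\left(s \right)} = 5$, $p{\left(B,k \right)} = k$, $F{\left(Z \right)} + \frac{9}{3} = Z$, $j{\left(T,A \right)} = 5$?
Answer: $64$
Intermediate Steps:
$F{\left(Z \right)} = -3 + Z$
$l{\left(b,C \right)} = 5$
$- 32 \left(-7 + l{\left(4,p{\left(6,j{\left(3,-3 \right)} \right)} \right)}\right) = - 32 \left(-7 + 5\right) = \left(-32\right) \left(-2\right) = 64$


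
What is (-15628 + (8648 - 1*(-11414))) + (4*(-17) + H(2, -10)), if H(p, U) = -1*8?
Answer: 4358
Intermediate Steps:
H(p, U) = -8
(-15628 + (8648 - 1*(-11414))) + (4*(-17) + H(2, -10)) = (-15628 + (8648 - 1*(-11414))) + (4*(-17) - 8) = (-15628 + (8648 + 11414)) + (-68 - 8) = (-15628 + 20062) - 76 = 4434 - 76 = 4358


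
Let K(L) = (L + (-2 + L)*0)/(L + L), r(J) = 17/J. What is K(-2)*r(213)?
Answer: 17/426 ≈ 0.039906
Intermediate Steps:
K(L) = 1/2 (K(L) = (L + 0)/((2*L)) = L*(1/(2*L)) = 1/2)
K(-2)*r(213) = (17/213)/2 = (17*(1/213))/2 = (1/2)*(17/213) = 17/426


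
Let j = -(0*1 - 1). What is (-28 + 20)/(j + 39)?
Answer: -1/5 ≈ -0.20000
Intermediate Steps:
j = 1 (j = -(0 - 1) = -1*(-1) = 1)
(-28 + 20)/(j + 39) = (-28 + 20)/(1 + 39) = -8/40 = (1/40)*(-8) = -1/5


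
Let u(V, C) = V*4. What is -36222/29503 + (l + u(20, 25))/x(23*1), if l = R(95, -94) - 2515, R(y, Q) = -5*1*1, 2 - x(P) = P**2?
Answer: 52898326/15548081 ≈ 3.4022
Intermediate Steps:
x(P) = 2 - P**2
u(V, C) = 4*V
R(y, Q) = -5 (R(y, Q) = -5*1 = -5)
l = -2520 (l = -5 - 2515 = -2520)
-36222/29503 + (l + u(20, 25))/x(23*1) = -36222/29503 + (-2520 + 4*20)/(2 - (23*1)**2) = -36222*1/29503 + (-2520 + 80)/(2 - 1*23**2) = -36222/29503 - 2440/(2 - 1*529) = -36222/29503 - 2440/(2 - 529) = -36222/29503 - 2440/(-527) = -36222/29503 - 2440*(-1/527) = -36222/29503 + 2440/527 = 52898326/15548081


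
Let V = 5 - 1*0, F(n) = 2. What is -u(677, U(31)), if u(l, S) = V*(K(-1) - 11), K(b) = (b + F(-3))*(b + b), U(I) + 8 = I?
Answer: 65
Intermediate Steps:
V = 5 (V = 5 + 0 = 5)
U(I) = -8 + I
K(b) = 2*b*(2 + b) (K(b) = (b + 2)*(b + b) = (2 + b)*(2*b) = 2*b*(2 + b))
u(l, S) = -65 (u(l, S) = 5*(2*(-1)*(2 - 1) - 11) = 5*(2*(-1)*1 - 11) = 5*(-2 - 11) = 5*(-13) = -65)
-u(677, U(31)) = -1*(-65) = 65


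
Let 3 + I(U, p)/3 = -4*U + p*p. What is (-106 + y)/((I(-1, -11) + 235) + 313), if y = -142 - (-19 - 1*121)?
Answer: -54/457 ≈ -0.11816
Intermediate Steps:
I(U, p) = -9 - 12*U + 3*p² (I(U, p) = -9 + 3*(-4*U + p*p) = -9 + 3*(-4*U + p²) = -9 + 3*(p² - 4*U) = -9 + (-12*U + 3*p²) = -9 - 12*U + 3*p²)
y = -2 (y = -142 - (-19 - 121) = -142 - 1*(-140) = -142 + 140 = -2)
(-106 + y)/((I(-1, -11) + 235) + 313) = (-106 - 2)/(((-9 - 12*(-1) + 3*(-11)²) + 235) + 313) = -108/(((-9 + 12 + 3*121) + 235) + 313) = -108/(((-9 + 12 + 363) + 235) + 313) = -108/((366 + 235) + 313) = -108/(601 + 313) = -108/914 = -108*1/914 = -54/457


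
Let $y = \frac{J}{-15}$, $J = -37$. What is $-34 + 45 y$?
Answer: $77$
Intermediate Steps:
$y = \frac{37}{15}$ ($y = - \frac{37}{-15} = \left(-37\right) \left(- \frac{1}{15}\right) = \frac{37}{15} \approx 2.4667$)
$-34 + 45 y = -34 + 45 \cdot \frac{37}{15} = -34 + 111 = 77$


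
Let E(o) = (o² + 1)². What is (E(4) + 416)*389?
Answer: 274245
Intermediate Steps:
E(o) = (1 + o²)²
(E(4) + 416)*389 = ((1 + 4²)² + 416)*389 = ((1 + 16)² + 416)*389 = (17² + 416)*389 = (289 + 416)*389 = 705*389 = 274245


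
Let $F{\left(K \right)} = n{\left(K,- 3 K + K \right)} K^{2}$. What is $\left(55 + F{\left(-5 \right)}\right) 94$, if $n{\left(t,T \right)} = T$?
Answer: $28670$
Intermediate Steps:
$F{\left(K \right)} = - 2 K^{3}$ ($F{\left(K \right)} = \left(- 3 K + K\right) K^{2} = - 2 K K^{2} = - 2 K^{3}$)
$\left(55 + F{\left(-5 \right)}\right) 94 = \left(55 - 2 \left(-5\right)^{3}\right) 94 = \left(55 - -250\right) 94 = \left(55 + 250\right) 94 = 305 \cdot 94 = 28670$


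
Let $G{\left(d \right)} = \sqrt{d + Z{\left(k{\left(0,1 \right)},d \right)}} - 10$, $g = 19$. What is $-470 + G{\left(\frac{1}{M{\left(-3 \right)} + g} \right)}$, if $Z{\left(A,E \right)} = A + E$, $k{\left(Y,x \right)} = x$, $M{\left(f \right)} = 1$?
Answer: $-480 + \frac{\sqrt{110}}{10} \approx -478.95$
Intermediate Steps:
$G{\left(d \right)} = -10 + \sqrt{1 + 2 d}$ ($G{\left(d \right)} = \sqrt{d + \left(1 + d\right)} - 10 = \sqrt{1 + 2 d} - 10 = -10 + \sqrt{1 + 2 d}$)
$-470 + G{\left(\frac{1}{M{\left(-3 \right)} + g} \right)} = -470 - \left(10 - \sqrt{1 + \frac{2}{1 + 19}}\right) = -470 - \left(10 - \sqrt{1 + \frac{2}{20}}\right) = -470 - \left(10 - \sqrt{1 + 2 \cdot \frac{1}{20}}\right) = -470 - \left(10 - \sqrt{1 + \frac{1}{10}}\right) = -470 - \left(10 - \sqrt{\frac{11}{10}}\right) = -470 - \left(10 - \frac{\sqrt{110}}{10}\right) = -480 + \frac{\sqrt{110}}{10}$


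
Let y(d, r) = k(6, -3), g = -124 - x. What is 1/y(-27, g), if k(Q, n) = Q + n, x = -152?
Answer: 1/3 ≈ 0.33333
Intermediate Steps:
g = 28 (g = -124 - 1*(-152) = -124 + 152 = 28)
y(d, r) = 3 (y(d, r) = 6 - 3 = 3)
1/y(-27, g) = 1/3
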